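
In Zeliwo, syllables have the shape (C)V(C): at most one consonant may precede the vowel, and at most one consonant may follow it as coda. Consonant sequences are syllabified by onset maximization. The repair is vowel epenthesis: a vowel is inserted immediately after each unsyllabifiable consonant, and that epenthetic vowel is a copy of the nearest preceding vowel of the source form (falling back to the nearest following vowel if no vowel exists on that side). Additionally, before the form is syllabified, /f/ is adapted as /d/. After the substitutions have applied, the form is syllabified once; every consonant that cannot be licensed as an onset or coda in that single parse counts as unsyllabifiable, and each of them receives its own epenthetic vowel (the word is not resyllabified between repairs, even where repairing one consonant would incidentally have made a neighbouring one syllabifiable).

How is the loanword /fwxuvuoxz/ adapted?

duwuxuvuoxzo

Substitution: /f/ → /d/, giving /dwxuvuoxz/.
Under (C)V(C), the unsyllabifiable consonants are /d/, /w/, /z/ (at most one coda consonant is licensed; onsets are limited to one consonant).
Inserting the epenthetic vowel yields /d/ → /du/, /w/ → /wu/, /z/ → /zo/.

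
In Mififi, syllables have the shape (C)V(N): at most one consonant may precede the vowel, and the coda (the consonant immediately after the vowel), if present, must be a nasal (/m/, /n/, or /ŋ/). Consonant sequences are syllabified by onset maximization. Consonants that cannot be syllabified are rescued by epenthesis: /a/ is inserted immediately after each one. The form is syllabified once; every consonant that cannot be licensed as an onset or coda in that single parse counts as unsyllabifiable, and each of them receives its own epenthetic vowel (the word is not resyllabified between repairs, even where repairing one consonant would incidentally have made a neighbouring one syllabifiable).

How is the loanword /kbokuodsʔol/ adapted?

Syllabifying with onset maximization leaves /k/, /d/, /s/, /l/ stranded (only a nasal (/m/, /n/, or /ŋ/) is licensed in coda position; onsets are limited to one consonant).
Epenthesis after each stranded consonant: /k/ → /ka/, /d/ → /da/, /s/ → /sa/, /l/ → /la/.

kabokuodasaʔola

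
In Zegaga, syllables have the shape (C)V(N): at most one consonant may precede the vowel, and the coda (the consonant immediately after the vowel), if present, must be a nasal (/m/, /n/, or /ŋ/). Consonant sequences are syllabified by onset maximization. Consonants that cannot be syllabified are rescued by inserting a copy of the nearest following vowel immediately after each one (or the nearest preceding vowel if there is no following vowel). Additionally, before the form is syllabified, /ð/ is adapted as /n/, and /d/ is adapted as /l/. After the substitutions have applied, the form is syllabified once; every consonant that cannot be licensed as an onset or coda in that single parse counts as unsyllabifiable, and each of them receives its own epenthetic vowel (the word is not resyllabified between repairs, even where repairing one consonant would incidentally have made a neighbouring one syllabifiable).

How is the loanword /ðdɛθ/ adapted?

nɛlɛθɛ

Substitution: /ð/ → /n/, /d/ → /l/, giving /nlɛθ/.
The consonants /n/, /θ/ cannot be parsed into a legal (C)V(N) syllable (only a nasal (/m/, /n/, or /ŋ/) is licensed in coda position; onsets are limited to one consonant).
Each unlicensed consonant becomes the onset of a new syllable: /n/ → /nɛ/, /θ/ → /θɛ/.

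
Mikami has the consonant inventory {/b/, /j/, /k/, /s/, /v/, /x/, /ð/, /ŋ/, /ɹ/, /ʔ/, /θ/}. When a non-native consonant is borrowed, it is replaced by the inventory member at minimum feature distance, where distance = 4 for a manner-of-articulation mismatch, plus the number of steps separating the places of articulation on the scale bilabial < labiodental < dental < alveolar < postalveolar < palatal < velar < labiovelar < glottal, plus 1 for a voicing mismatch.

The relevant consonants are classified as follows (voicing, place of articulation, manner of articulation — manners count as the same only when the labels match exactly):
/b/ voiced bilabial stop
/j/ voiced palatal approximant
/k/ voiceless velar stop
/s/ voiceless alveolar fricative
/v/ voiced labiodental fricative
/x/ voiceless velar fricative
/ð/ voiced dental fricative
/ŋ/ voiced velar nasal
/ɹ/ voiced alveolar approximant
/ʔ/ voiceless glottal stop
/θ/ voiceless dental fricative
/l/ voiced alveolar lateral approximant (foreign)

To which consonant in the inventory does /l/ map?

ɹ

/ɹ/ is closest: manner differs (lateral approximant→approximant, +4), place distance 0 (alveolar→alveolar), same voicing; total 4. Next closest is /s/ at distance 5.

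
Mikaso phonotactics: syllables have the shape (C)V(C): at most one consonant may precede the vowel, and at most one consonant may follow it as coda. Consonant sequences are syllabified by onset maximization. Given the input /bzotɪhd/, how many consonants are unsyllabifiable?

Under (C)V(C), the unsyllabifiable consonants are /b/, /d/ (at most one coda consonant is licensed; onsets are limited to one consonant).

2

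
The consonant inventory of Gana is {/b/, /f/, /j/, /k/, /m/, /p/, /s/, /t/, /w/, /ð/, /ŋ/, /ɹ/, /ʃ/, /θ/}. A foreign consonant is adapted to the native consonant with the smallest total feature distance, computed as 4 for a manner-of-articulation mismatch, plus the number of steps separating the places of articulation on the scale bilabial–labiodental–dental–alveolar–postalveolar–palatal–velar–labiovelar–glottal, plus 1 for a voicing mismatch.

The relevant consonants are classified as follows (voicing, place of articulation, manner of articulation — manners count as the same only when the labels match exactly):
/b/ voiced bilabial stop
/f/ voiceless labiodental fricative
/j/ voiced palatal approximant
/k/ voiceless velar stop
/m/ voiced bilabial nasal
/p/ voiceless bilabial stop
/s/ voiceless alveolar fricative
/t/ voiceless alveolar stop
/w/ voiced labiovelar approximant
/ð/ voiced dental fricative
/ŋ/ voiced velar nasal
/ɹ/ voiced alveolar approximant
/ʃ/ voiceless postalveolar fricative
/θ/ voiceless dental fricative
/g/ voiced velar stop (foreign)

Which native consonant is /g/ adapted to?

/k/ is closest: same manner (stop), place distance 0 (velar→velar), voicing differs (+1); total 1. Next closest is /t/ at distance 4.

k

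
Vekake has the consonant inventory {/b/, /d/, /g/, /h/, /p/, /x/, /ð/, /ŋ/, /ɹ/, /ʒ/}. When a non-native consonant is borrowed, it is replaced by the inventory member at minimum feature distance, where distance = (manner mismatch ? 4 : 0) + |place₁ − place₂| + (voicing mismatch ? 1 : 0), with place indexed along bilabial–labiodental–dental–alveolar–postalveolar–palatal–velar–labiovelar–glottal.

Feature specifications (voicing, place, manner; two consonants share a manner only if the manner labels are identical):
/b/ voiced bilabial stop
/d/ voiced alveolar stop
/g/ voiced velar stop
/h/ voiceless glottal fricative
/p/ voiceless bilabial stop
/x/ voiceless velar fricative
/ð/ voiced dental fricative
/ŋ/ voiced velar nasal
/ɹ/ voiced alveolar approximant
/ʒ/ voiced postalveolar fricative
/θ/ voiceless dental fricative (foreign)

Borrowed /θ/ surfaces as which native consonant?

ð

/ð/ is closest: same manner (fricative), place distance 0 (dental→dental), voicing differs (+1); total 1. Next closest is /ʒ/ at distance 3.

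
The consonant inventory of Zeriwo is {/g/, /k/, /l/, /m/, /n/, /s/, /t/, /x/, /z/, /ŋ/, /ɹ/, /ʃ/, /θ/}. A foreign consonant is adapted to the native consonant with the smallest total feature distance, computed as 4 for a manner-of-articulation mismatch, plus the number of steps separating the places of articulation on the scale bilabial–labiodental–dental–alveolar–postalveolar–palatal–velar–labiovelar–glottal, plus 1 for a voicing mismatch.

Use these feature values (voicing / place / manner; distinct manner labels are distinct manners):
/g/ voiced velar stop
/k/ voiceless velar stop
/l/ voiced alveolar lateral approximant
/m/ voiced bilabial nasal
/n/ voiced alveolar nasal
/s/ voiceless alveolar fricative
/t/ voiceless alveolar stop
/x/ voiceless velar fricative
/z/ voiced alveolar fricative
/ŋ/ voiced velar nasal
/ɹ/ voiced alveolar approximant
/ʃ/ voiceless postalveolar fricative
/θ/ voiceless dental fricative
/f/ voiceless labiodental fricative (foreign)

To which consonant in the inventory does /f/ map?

θ

/θ/ is closest: same manner (fricative), place distance 1 (labiodental→dental), same voicing; total 1. Next closest is /s/ at distance 2.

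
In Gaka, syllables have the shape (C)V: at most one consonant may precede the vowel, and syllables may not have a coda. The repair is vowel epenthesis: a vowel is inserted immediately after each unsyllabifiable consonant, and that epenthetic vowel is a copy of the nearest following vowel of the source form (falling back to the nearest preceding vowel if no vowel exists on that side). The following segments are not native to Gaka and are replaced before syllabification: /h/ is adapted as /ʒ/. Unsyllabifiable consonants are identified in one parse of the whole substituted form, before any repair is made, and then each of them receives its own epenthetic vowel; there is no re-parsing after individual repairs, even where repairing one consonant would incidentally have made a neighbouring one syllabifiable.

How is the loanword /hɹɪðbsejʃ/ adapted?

ʒɪɹɪðebesejeʃe

Substitution: /h/ → /ʒ/, giving /ʒɹɪðbsejʃ/.
Under (C)V, the unsyllabifiable consonants are /ʒ/, /ð/, /b/, /j/, /ʃ/ (no codas are permitted; onsets are limited to one consonant).
Epenthesis after each stranded consonant: /ʒ/ → /ʒɪ/, /ð/ → /ðe/, /b/ → /be/, /j/ → /je/, /ʃ/ → /ʃe/.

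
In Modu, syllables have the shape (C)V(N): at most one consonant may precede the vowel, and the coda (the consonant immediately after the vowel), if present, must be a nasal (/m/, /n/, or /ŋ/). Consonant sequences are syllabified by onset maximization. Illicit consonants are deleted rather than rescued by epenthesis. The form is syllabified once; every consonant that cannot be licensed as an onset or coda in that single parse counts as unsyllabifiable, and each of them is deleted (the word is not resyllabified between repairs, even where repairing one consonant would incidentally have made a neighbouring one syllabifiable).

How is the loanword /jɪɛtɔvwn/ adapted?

jɪɛtɔ

Syllabifying with onset maximization leaves /v/, /w/, /n/ stranded (only a nasal (/m/, /n/, or /ŋ/) is licensed in coda position; onsets are limited to one consonant).
Deleting the stranded consonants removes /v/, /w/, /n/.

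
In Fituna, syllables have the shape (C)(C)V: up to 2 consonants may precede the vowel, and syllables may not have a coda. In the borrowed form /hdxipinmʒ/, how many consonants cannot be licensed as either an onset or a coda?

4

Under (C)(C)V, the unsyllabifiable consonants are /h/, /n/, /m/, /ʒ/ (no codas are permitted; onsets may contain at most 2 consonants).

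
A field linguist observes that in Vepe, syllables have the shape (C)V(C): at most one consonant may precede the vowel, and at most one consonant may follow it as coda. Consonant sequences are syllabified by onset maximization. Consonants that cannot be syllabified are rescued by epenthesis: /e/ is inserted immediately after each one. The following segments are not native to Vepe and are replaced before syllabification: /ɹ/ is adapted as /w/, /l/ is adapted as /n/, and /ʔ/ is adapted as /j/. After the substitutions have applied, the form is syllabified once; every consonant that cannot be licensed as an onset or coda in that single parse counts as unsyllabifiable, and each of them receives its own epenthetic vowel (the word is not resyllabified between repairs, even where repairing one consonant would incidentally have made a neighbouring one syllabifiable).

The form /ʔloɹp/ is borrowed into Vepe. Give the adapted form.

jenowpe

Substitution: /ʔ/ → /j/, /l/ → /n/, /ɹ/ → /w/, giving /jnowp/.
The consonants /j/, /p/ cannot be parsed into a legal (C)V(C) syllable (at most one coda consonant is licensed; onsets are limited to one consonant).
Each unlicensed consonant becomes the onset of a new syllable: /j/ → /je/, /p/ → /pe/.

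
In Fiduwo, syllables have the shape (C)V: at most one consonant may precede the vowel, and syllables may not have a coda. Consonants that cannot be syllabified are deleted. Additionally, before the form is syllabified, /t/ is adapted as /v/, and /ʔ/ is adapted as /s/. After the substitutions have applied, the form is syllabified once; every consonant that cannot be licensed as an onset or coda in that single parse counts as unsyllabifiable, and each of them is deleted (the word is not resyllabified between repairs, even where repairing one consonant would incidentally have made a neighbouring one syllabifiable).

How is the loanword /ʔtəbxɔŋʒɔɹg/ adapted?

vəxɔʒɔ

Substitution: /ʔ/ → /s/, /t/ → /v/, giving /svəbxɔŋʒɔɹg/.
Under (C)V, the unsyllabifiable consonants are /s/, /b/, /ŋ/, /ɹ/, /g/ (no codas are permitted; onsets are limited to one consonant).
Each unlicensed consonant is deleted: /s/, /b/, /ŋ/, /ɹ/, /g/.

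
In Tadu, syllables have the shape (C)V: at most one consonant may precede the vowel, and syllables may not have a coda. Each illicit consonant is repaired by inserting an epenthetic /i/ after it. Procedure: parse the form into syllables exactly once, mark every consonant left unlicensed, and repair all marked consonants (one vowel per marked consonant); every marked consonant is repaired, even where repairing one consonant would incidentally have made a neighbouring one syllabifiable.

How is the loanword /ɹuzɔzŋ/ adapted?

Syllabifying with onset maximization leaves /z/, /ŋ/ stranded (no codas are permitted; onsets are limited to one consonant).
Epenthesis after each stranded consonant: /z/ → /zi/, /ŋ/ → /ŋi/.

ɹuzɔziŋi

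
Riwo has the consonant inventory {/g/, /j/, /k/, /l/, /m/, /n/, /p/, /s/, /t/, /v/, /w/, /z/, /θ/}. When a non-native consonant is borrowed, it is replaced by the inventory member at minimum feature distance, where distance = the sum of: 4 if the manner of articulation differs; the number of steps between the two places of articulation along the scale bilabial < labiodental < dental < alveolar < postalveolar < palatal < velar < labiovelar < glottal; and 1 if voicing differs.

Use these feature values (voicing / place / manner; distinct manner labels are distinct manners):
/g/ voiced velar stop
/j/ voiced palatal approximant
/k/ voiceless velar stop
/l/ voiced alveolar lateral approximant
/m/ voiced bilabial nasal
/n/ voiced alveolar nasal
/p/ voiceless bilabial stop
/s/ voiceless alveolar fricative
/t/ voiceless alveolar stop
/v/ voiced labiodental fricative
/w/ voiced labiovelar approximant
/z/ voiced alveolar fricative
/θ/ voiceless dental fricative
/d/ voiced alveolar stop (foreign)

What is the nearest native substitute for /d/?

/t/ is closest: same manner (stop), place distance 0 (alveolar→alveolar), voicing differs (+1); total 1. Next closest is /g/ at distance 3.

t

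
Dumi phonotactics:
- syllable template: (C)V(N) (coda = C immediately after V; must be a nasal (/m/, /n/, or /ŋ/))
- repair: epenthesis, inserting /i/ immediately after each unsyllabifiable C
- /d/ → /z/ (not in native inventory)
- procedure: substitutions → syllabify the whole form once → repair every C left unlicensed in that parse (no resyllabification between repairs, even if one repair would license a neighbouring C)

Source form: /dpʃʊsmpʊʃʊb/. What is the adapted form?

Substitution: /d/ → /z/, giving /zpʃʊsmpʊʃʊb/.
The consonants /z/, /p/, /s/, /m/, /b/ cannot be parsed into a legal (C)V(N) syllable (only a nasal (/m/, /n/, or /ŋ/) is licensed in coda position; onsets are limited to one consonant).
Each unlicensed consonant becomes the onset of a new syllable: /z/ → /zi/, /p/ → /pi/, /s/ → /si/, /m/ → /mi/, /b/ → /bi/.

zipiʃʊsimipʊʃʊbi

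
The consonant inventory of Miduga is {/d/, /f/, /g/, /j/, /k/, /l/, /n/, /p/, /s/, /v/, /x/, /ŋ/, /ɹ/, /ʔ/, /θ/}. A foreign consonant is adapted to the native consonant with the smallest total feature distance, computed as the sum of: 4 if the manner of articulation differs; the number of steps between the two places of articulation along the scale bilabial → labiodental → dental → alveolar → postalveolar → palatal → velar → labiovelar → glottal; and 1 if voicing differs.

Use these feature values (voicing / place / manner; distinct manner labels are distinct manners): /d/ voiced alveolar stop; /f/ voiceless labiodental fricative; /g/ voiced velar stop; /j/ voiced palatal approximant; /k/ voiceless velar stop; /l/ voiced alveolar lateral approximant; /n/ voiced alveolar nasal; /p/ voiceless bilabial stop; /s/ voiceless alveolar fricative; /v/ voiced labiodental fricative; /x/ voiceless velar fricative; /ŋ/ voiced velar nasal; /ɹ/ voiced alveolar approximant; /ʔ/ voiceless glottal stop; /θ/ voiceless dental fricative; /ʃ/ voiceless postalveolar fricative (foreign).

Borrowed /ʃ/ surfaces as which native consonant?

s

/s/ is closest: same manner (fricative), place distance 1 (postalveolar→alveolar), same voicing; total 1. Next closest is /x/ at distance 2.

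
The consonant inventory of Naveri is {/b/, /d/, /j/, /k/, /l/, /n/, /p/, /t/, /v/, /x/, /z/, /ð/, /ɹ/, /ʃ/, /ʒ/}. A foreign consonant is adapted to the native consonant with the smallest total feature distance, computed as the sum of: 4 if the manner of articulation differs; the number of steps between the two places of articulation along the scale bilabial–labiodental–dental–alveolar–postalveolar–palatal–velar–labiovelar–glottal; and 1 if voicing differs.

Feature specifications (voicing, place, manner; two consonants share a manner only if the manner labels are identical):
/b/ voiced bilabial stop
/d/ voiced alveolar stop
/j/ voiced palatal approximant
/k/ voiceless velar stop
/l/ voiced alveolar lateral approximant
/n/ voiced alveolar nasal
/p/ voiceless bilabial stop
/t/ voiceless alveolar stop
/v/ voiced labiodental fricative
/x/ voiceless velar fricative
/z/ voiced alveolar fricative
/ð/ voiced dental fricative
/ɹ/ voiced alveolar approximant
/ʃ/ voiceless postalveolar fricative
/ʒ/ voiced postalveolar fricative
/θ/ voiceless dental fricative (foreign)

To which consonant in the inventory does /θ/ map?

/ð/ is closest: same manner (fricative), place distance 0 (dental→dental), voicing differs (+1); total 1. Next closest is /v/ at distance 2.

ð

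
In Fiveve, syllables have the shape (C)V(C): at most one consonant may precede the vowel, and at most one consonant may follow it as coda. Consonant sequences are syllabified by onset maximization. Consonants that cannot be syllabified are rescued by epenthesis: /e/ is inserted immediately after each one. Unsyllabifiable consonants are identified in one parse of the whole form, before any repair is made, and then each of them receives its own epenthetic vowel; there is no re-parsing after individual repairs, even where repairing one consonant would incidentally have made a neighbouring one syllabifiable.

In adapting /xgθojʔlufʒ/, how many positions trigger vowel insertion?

4

The unsyllabifiable consonants are /x/, /g/, /ʔ/, /ʒ/; each receives one epenthetic vowel.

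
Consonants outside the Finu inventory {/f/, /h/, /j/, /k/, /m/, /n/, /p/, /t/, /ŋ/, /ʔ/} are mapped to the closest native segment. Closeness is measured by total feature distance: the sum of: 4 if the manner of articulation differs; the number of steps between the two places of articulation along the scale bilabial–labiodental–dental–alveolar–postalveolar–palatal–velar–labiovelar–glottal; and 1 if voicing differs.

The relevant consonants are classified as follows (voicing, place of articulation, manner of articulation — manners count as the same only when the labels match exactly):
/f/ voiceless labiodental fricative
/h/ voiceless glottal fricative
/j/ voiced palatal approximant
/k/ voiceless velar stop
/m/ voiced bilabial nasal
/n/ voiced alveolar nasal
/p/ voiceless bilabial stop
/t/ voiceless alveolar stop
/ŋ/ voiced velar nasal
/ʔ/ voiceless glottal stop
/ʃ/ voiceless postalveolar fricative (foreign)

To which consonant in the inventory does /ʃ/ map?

f

/f/ is closest: same manner (fricative), place distance 3 (postalveolar→labiodental), same voicing; total 3. Next closest is /h/ at distance 4.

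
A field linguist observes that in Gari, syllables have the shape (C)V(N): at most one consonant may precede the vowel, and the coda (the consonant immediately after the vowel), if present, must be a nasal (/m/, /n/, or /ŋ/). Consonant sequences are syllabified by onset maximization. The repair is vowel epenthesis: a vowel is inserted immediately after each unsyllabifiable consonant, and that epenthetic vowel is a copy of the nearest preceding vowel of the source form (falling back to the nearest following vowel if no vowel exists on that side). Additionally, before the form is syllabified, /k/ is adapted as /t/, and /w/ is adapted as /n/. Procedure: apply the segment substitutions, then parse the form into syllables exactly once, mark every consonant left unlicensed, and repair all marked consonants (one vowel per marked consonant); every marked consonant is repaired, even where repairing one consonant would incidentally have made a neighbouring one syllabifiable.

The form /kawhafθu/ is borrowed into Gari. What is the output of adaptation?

tanhafaθu

Substitution: /k/ → /t/, /w/ → /n/, giving /tanhafθu/.
The consonants /f/ cannot be parsed into a legal (C)V(N) syllable (only a nasal (/m/, /n/, or /ŋ/) is licensed in coda position; onsets are limited to one consonant).
Epenthesis after each stranded consonant: /f/ → /fa/.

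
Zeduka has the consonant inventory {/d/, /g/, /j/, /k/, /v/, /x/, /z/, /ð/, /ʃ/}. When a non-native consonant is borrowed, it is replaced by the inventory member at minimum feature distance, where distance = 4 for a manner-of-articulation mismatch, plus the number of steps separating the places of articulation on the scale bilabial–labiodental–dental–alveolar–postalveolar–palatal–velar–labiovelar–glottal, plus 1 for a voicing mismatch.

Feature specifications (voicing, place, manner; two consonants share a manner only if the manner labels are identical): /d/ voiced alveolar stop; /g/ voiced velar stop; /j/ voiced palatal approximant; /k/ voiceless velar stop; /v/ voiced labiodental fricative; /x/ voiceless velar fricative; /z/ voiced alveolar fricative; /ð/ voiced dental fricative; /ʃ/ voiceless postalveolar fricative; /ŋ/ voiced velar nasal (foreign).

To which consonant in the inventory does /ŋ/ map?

/g/ is closest: manner differs (nasal→stop, +4), place distance 0 (velar→velar), same voicing; total 4. Next closest is /j/ at distance 5.

g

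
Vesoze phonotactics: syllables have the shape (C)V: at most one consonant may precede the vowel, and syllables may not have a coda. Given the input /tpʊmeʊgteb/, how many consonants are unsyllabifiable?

Under (C)V, the unsyllabifiable consonants are /t/, /g/, /b/ (no codas are permitted; onsets are limited to one consonant).

3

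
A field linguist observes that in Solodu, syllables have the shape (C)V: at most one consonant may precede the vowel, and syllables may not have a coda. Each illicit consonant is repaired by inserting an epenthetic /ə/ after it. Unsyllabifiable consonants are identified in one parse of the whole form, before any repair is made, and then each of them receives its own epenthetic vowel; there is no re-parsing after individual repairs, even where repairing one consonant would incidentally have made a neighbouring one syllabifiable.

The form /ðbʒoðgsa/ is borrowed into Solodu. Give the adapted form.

ðəbəʒoðəgəsa

Syllabifying with onset maximization leaves /ð/, /b/, /ð/, /g/ stranded (no codas are permitted; onsets are limited to one consonant).
Each unlicensed consonant becomes the onset of a new syllable: /ð/ → /ðə/, /b/ → /bə/, /ð/ → /ðə/, /g/ → /gə/.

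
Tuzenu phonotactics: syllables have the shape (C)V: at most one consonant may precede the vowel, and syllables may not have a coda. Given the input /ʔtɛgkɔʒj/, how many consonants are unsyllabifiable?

Under (C)V, the unsyllabifiable consonants are /ʔ/, /g/, /ʒ/, /j/ (no codas are permitted; onsets are limited to one consonant).

4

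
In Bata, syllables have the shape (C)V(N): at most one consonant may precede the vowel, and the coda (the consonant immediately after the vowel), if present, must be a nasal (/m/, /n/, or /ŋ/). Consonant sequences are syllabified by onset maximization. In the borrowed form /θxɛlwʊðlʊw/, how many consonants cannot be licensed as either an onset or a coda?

4

Under (C)V(N), the unsyllabifiable consonants are /θ/, /l/, /ð/, /w/ (only a nasal (/m/, /n/, or /ŋ/) is licensed in coda position; onsets are limited to one consonant).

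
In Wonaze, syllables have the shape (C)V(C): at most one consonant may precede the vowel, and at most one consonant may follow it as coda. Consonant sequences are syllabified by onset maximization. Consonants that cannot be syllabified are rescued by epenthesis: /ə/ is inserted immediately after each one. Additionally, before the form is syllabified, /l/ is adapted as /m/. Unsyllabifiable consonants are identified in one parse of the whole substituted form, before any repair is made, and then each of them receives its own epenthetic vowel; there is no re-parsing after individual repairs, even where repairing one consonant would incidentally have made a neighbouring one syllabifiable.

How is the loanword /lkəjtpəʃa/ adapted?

Substitution: /l/ → /m/, giving /mkəjtpəʃa/.
The consonants /m/, /t/ cannot be parsed into a legal (C)V(C) syllable (at most one coda consonant is licensed; onsets are limited to one consonant).
Each unlicensed consonant becomes the onset of a new syllable: /m/ → /mə/, /t/ → /tə/.

məkəjtəpəʃa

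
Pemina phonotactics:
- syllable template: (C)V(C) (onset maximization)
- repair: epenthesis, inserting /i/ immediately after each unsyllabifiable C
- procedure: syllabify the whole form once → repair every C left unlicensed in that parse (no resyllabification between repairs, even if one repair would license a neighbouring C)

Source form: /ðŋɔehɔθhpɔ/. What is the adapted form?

Under (C)V(C), the unsyllabifiable consonants are /ð/, /h/ (at most one coda consonant is licensed; onsets are limited to one consonant).
Each unlicensed consonant becomes the onset of a new syllable: /ð/ → /ði/, /h/ → /hi/.

ðiŋɔehɔθhipɔ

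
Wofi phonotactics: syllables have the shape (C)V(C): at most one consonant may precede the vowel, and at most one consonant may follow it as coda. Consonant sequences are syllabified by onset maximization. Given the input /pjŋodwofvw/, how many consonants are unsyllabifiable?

4

Syllabifying with onset maximization leaves /p/, /j/, /v/, /w/ stranded (at most one coda consonant is licensed; onsets are limited to one consonant).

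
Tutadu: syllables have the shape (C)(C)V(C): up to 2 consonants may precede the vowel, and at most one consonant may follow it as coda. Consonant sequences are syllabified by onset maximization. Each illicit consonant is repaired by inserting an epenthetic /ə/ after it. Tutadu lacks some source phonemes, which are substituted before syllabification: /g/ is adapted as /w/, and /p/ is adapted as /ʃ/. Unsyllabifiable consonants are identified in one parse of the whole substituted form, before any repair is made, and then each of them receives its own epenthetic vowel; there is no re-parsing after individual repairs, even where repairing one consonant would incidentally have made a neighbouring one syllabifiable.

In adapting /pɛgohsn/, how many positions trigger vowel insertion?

2

After substitution the input is /ʃɛwohsn/.
The unsyllabifiable consonants are /s/, /n/; each receives one epenthetic vowel.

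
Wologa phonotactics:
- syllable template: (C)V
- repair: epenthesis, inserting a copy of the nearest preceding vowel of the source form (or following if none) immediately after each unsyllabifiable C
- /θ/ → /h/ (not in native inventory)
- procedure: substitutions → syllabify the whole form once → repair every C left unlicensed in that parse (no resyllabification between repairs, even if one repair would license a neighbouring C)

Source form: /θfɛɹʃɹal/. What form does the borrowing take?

Substitution: /θ/ → /h/, giving /hfɛɹʃɹal/.
The consonants /h/, /ɹ/, /ʃ/, /l/ cannot be parsed into a legal (C)V syllable (no codas are permitted; onsets are limited to one consonant).
Epenthesis after each stranded consonant: /h/ → /hɛ/, /ɹ/ → /ɹɛ/, /ʃ/ → /ʃɛ/, /l/ → /la/.

hɛfɛɹɛʃɛɹala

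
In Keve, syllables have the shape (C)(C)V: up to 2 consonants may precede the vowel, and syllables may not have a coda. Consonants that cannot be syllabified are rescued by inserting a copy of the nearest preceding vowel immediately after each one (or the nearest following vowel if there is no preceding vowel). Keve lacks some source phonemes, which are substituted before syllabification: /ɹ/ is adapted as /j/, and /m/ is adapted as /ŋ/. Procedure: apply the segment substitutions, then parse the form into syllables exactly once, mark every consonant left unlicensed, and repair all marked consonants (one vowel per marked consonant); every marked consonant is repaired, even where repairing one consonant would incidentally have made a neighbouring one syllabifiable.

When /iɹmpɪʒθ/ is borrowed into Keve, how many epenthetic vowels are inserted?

After substitution the input is /ijŋpɪʒθ/.
The unsyllabifiable consonants are /j/, /ʒ/, /θ/; each receives one epenthetic vowel.

3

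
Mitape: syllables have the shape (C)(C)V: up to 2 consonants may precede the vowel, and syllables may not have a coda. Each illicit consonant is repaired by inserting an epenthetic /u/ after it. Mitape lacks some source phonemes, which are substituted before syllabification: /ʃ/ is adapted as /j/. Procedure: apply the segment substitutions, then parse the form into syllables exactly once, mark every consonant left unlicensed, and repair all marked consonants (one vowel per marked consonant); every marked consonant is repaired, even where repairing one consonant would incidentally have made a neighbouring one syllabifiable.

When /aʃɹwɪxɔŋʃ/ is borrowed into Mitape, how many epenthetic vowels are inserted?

After substitution the input is /ajɹwɪxɔŋj/.
The unsyllabifiable consonants are /j/, /ŋ/, /j/; each receives one epenthetic vowel.

3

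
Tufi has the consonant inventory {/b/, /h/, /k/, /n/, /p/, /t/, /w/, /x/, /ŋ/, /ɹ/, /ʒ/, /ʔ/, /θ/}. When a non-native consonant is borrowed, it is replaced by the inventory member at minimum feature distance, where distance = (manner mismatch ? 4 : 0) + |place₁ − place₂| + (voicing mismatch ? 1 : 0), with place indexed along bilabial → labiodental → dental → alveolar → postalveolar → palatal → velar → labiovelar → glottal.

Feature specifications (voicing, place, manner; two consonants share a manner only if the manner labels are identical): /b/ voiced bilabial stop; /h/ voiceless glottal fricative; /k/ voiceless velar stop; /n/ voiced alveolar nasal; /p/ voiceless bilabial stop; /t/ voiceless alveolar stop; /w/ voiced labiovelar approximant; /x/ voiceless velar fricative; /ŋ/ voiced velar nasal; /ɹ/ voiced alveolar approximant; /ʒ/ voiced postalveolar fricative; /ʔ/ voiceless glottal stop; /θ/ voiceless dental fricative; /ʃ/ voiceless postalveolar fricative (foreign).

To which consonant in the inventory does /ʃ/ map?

ʒ

/ʒ/ is closest: same manner (fricative), place distance 0 (postalveolar→postalveolar), voicing differs (+1); total 1. Next closest is /x/ at distance 2.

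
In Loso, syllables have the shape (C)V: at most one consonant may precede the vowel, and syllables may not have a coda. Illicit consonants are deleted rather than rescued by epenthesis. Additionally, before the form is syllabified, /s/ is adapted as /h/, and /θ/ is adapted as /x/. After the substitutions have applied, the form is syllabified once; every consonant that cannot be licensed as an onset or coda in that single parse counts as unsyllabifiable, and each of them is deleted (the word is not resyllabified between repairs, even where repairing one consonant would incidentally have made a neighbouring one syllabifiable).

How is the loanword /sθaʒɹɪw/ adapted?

xaɹɪ

Substitution: /s/ → /h/, /θ/ → /x/, giving /hxaʒɹɪw/.
Syllabifying with onset maximization leaves /h/, /ʒ/, /w/ stranded (no codas are permitted; onsets are limited to one consonant).
Deleting the stranded consonants removes /h/, /ʒ/, /w/.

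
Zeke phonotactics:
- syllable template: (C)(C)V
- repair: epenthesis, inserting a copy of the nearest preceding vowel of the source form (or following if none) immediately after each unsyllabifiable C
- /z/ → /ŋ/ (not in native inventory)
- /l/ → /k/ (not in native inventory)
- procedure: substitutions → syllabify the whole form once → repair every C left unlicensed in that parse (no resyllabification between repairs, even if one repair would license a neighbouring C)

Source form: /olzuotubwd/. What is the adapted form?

Substitution: /l/ → /k/, /z/ → /ŋ/, giving /okŋuotubwd/.
Syllabifying with onset maximization leaves /b/, /w/, /d/ stranded (no codas are permitted; onsets may contain at most 2 consonants).
Each unlicensed consonant becomes the onset of a new syllable: /b/ → /bu/, /w/ → /wu/, /d/ → /du/.

okŋuotubuwudu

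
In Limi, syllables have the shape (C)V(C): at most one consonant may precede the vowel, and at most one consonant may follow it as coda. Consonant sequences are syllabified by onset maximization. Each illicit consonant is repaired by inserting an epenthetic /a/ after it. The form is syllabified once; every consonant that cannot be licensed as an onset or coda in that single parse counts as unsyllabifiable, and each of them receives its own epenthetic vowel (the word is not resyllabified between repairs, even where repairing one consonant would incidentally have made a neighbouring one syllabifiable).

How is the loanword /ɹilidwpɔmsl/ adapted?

ɹilidwapɔmsala

Syllabifying with onset maximization leaves /w/, /s/, /l/ stranded (at most one coda consonant is licensed; onsets are limited to one consonant).
Inserting the epenthetic vowel yields /w/ → /wa/, /s/ → /sa/, /l/ → /la/.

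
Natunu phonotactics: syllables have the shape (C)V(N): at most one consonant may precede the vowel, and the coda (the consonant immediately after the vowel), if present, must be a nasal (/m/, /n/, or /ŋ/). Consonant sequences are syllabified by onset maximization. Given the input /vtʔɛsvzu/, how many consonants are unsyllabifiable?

4

Under (C)V(N), the unsyllabifiable consonants are /v/, /t/, /s/, /v/ (only a nasal (/m/, /n/, or /ŋ/) is licensed in coda position; onsets are limited to one consonant).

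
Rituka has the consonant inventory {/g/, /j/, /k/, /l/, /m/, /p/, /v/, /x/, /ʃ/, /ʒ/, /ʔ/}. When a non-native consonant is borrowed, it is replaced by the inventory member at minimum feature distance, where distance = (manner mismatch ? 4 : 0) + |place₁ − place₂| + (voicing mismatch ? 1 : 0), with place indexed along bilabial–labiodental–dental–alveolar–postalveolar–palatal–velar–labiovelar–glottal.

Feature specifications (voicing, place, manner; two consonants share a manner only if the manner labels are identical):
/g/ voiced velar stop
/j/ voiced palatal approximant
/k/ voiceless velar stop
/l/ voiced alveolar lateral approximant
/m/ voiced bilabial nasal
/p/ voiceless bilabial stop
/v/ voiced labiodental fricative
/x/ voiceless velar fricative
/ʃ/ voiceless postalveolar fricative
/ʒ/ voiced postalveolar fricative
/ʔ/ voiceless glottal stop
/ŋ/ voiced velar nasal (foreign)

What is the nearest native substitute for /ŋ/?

g

/g/ is closest: manner differs (nasal→stop, +4), place distance 0 (velar→velar), same voicing; total 4. Next closest is /j/ at distance 5.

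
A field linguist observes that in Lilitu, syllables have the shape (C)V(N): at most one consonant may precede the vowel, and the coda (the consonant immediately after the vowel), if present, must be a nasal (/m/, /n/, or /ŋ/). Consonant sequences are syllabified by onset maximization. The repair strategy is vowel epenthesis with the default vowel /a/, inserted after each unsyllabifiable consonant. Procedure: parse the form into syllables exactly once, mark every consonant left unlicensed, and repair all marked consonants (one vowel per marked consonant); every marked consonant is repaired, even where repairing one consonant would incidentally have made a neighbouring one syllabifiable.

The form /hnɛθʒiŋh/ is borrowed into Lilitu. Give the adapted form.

hanɛθaʒiŋha

Syllabifying with onset maximization leaves /h/, /θ/, /h/ stranded (only a nasal (/m/, /n/, or /ŋ/) is licensed in coda position; onsets are limited to one consonant).
Epenthesis after each stranded consonant: /h/ → /ha/, /θ/ → /θa/, /h/ → /ha/.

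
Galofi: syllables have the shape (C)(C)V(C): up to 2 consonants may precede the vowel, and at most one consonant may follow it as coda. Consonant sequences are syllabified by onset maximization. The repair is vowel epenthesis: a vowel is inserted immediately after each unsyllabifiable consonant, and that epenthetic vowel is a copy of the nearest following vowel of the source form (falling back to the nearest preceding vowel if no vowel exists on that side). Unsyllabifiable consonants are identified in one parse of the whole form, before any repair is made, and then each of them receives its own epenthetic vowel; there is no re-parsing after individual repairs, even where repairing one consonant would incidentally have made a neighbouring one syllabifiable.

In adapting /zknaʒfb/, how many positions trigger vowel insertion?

The unsyllabifiable consonants are /z/, /f/, /b/; each receives one epenthetic vowel.

3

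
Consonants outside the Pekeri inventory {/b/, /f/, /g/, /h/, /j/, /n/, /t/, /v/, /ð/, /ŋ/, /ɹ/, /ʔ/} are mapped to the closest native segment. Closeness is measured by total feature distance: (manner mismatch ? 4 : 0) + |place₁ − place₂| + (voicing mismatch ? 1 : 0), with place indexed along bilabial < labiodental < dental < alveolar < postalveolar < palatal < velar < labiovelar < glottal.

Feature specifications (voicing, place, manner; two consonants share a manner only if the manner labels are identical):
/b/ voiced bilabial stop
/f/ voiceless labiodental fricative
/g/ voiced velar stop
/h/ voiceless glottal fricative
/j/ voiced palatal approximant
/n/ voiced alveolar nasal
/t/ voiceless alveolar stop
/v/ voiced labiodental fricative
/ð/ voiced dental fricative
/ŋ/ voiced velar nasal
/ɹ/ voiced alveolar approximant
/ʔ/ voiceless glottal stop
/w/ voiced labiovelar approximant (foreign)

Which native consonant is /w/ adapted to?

/j/ is closest: same manner (approximant), place distance 2 (labiovelar→palatal), same voicing; total 2. Next closest is /ɹ/ at distance 4.

j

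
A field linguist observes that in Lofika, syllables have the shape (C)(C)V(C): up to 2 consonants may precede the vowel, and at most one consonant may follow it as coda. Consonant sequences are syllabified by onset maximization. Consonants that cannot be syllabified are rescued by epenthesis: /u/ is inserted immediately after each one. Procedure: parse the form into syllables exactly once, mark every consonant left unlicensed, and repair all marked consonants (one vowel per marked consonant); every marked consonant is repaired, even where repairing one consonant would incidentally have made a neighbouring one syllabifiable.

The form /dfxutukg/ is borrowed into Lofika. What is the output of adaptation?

Under (C)(C)V(C), the unsyllabifiable consonants are /d/, /g/ (at most one coda consonant is licensed; onsets may contain at most 2 consonants).
Each unlicensed consonant becomes the onset of a new syllable: /d/ → /du/, /g/ → /gu/.

dufxutukgu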